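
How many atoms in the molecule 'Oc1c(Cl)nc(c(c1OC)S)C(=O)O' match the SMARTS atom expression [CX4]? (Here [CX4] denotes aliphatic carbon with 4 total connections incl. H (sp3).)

1

Check the 14 heavy atoms by environment: 1× n (aromatic, X2) → no; 5× c (aromatic, X3) → no; 1× C (X3) → no; 1× O (X1) → no; 3× O (X2) → no; 1× C (X4) → match; 1× S (X2) → no; 1× Cl (X1) → no.
That gives 1 matching atom.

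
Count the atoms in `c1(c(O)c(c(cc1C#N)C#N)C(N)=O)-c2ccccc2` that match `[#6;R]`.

Check the 20 heavy atoms by environment: 12× c (aromatic, in 6-ring) → match; 3× C (acyclic) → no; 2× O (acyclic) → no; 3× N (acyclic) → no.
That gives 12 matching atoms.

12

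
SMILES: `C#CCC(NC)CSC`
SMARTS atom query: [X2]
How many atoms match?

3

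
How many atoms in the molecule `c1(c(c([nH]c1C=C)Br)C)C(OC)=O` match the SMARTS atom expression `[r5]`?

5

Check the 13 heavy atoms by environment: 1× n (aromatic, in 5-ring) → match; 4× c (aromatic, in 5-ring) → match; 1× Br (acyclic) → no; 5× C (acyclic) → no; 2× O (acyclic) → no.
Summing the matching environments: 1 + 4 = 5 matching atoms.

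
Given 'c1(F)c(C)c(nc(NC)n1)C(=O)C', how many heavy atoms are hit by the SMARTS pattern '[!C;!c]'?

The query [!C;!c] means: neither aliphatic nor aromatic carbon — same as [!#6].
Check the 13 heavy atoms by environment: 2× n (aromatic) → match; 4× c (aromatic) → no; 1× N → match; 4× C → no; 1× O → match; 1× F → match.
Summing the matching environments: 2 + 1 + 1 + 1 = 5 matching atoms.

5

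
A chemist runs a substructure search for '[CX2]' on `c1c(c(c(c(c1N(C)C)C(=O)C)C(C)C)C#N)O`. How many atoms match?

1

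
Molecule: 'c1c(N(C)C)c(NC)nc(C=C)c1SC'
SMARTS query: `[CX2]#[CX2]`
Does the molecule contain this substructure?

No

The pattern [CX2]#[CX2] describes a carbon-carbon triple bond — an alkyne.
The closest candidate here is a vinyl group (-CH=CH2), but the C=C is a double bond; both carbons are CX3, not CX2. No other fragment satisfies the full query, so there is no match.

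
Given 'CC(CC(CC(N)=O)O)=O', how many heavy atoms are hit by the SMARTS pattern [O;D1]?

3

Check the 10 heavy atoms by environment: 2× C (D2) → no; 3× C (D3) → no; 3× O (D1) → match; 1× N (D1) → no; 1× C (D1) → no.
That gives 3 matching atoms.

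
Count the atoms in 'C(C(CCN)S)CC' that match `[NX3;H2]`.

1

The query [NX3;H2] means: aliphatic N with 3 total connections, two of them H — an -NH2 nitrogen (amine or amide).
Check the 8 heavy atoms by environment: 4× C (H2, X4) → no; 1× C (H1, X4) → no; 1× S (H1, X2) → no; 1× C (H3, X4) → no; 1× N (H2, X3) → match.
That gives 1 matching atom.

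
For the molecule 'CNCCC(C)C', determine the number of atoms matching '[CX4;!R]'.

The query [CX4;!R] means: aliphatic carbon with four total connections, not in a ring.
Check the 7 heavy atoms by environment: 6× C (X4, acyclic) → match; 1× N (X3, acyclic) → no.
That gives 6 matching atoms.

6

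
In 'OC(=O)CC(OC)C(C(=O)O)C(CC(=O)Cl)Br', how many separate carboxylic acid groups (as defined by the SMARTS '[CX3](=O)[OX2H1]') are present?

[CX3](=O)[OX2H1] is the SMARTS for a carboxylic acid: an sp2 carbon double-bonded to O and single-bonded to an -OH oxygen.
The molecule carries 2 separate instances of a carboxylic acid group (-C(=O)OH) meeting every constraint; each maps to a distinct set of atoms, giving 2 matches.

2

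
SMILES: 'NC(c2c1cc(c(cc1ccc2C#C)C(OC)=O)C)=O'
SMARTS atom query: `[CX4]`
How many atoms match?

2

The query [CX4] means: C with X4: aliphatic carbon with exactly 4 total connections (bonds + H).
Check the 20 heavy atoms by environment: 10× c (aromatic, X3) → no; 2× C (X3) → no; 2× O (X1) → no; 1× N (X3) → no; 2× C (X4) → match; 2× C (X2) → no; 1× O (X2) → no.
That gives 2 matching atoms.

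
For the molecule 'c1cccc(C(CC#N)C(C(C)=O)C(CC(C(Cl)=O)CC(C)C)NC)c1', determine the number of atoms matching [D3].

8

The query [D3] means: atom with exactly three heavy-atom neighbours.
Check the 26 heavy atoms by environment: 4× C (D2) → no; 7× C (D3) → match; 1× c (aromatic, D3) → match; 5× c (aromatic, D2) → no; 4× C (D1) → no; 2× O (D1) → no; 1× N (D2) → no; 1× N (D1) → no; 1× Cl (D1) → no.
Summing the matching environments: 7 + 1 = 8 matching atoms.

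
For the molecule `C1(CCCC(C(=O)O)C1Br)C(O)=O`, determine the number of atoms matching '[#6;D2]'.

3

The query [#6;D2] means: any carbon bonded to exactly two heavy atoms.
Check the 13 heavy atoms by environment: 5× C (D3) → no; 3× C (D2) → match; 4× O (D1) → no; 1× Br (D1) → no.
That gives 3 matching atoms.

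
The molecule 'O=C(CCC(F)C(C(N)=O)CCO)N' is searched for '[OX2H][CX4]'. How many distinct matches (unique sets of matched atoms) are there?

[OX2H][CX4] is the SMARTS for an aliphatic alcohol: a hydroxyl oxygen bound to an sp3 (X4) carbon.
Exactly one fragment in the molecule meets all constraints, giving 1 match.

1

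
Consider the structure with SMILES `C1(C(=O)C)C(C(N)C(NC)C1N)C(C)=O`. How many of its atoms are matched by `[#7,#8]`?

The query [#7,#8] means: nitrogen or oxygen (comma = OR).
Check the 15 heavy atoms by environment: 10× C → no; 3× N → match; 2× O → match.
Summing the matching environments: 3 + 2 = 5 matching atoms.

5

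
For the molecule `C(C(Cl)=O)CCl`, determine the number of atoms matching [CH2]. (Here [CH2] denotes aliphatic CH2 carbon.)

The query [CH2] means: aliphatic carbon with exactly two hydrogens.
Check the 6 heavy atoms by environment: 2× C (H2) → match; 2× Cl (H0) → no; 1× C (H0) → no; 1× O (H0) → no.
That gives 2 matching atoms.

2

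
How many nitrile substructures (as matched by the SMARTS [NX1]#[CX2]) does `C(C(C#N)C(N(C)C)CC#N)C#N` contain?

[NX1]#[CX2] is the SMARTS for a nitrile: a nitrogen triple-bonded to a two-connected carbon.
The molecule carries 3 separate instances of a nitrile (-C#N) meeting every constraint; each maps to a distinct set of atoms, giving 3 matches.

3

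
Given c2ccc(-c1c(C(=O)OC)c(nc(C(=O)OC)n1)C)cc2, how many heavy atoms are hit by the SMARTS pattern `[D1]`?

5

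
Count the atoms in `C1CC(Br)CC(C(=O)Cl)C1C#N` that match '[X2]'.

The query [X2] means: any atom with exactly two total connections (bonds + H).
Check the 12 heavy atoms by environment: 6× C (X4) → no; 1× C (X3) → no; 1× O (X1) → no; 1× Cl (X1) → no; 1× Br (X1) → no; 1× C (X2) → match; 1× N (X1) → no.
That gives 1 matching atom.

1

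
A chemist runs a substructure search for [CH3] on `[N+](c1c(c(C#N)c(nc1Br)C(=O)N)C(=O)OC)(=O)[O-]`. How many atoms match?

1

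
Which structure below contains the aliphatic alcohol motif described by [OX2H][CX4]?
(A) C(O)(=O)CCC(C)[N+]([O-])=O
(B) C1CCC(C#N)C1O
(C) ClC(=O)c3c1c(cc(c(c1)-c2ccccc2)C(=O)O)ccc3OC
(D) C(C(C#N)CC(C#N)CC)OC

B

[OX2H][CX4] describes a hydroxyl oxygen bound to an sp3 (X4) carbon (an aliphatic alcohol).
(A) has a carboxylic acid group (-C(=O)OH) but the -OH is on a CX3 carbonyl carbon, not a CX4 carbon.
(B) contains a hydroxyl group (-OH), which satisfies every atom and bond constraint.
(C) has a carboxylic acid group (-C(=O)OH) but the -OH is on a CX3 carbonyl carbon, not a CX4 carbon.
(D) has a methoxy ether (-OCH3) but the oxygen has H0 (ether), not H1.
So the answer is (B).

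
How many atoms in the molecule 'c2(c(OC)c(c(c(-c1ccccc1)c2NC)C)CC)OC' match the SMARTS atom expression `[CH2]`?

The query [CH2] means: aliphatic carbon with exactly two hydrogens.
Check the 21 heavy atoms by environment: 7× c (aromatic, H0) → no; 2× O (H0) → no; 5× C (H3) → no; 1× C (H2) → match; 1× N (H1) → no; 5× c (aromatic, H1) → no.
That gives 1 matching atom.

1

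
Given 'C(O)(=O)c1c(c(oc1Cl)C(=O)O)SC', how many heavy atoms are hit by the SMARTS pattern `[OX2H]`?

2

Check the 14 heavy atoms by environment: 1× o (aromatic, H0, X2) → no; 4× c (aromatic, H0, X3) → no; 2× C (H0, X3) → no; 2× O (H0, X1) → no; 2× O (H1, X2) → match; 1× Cl (H0, X1) → no; 1× S (H0, X2) → no; 1× C (H3, X4) → no.
That gives 2 matching atoms.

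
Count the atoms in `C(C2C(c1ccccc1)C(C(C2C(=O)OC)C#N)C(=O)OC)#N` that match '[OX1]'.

The query [OX1] means: aliphatic oxygen with one total connection — typically a carbonyl =O or an oxide.
Check the 23 heavy atoms by environment: 7× C (X4) → no; 2× C (X2) → no; 2× N (X1) → no; 6× c (aromatic, X3) → no; 2× C (X3) → no; 2× O (X1) → match; 2× O (X2) → no.
That gives 2 matching atoms.

2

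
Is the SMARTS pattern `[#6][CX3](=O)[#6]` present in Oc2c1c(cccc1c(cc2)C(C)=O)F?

Yes

The pattern [#6][CX3](=O)[#6] describes a carbonyl carbon (no H) flanked by two carbons — a ketone.
The molecule carries an acetyl/ketone group (-C(=O)CH3), whose atoms satisfy every constraint of the query, so the pattern matches.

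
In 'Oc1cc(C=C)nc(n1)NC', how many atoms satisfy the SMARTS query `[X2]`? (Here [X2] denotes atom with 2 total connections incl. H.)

3

Check the 11 heavy atoms by environment: 2× n (aromatic, X2) → match; 4× c (aromatic, X3) → no; 2× C (X3) → no; 1× N (X3) → no; 1× C (X4) → no; 1× O (X2) → match.
Summing the matching environments: 2 + 1 = 3 matching atoms.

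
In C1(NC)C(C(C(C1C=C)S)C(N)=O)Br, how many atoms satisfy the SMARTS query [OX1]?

The query [OX1] means: aliphatic oxygen with one total connection — typically a carbonyl =O or an oxide.
Check the 14 heavy atoms by environment: 6× C (X4) → no; 1× S (X2) → no; 3× C (X3) → no; 1× O (X1) → match; 2× N (X3) → no; 1× Br (X1) → no.
That gives 1 matching atom.

1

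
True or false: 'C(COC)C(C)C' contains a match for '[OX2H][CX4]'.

False

The pattern [OX2H][CX4] describes a hydroxyl oxygen bound to an sp3 (X4) carbon — an aliphatic alcohol.
The closest candidate here is a methoxy ether (-OCH3), but the oxygen has H0 (ether), not H1. No other fragment satisfies the full query, so there is no match.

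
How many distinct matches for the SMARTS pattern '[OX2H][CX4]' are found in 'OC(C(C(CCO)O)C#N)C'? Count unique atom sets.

[OX2H][CX4] is the SMARTS for an aliphatic alcohol: a hydroxyl oxygen bound to an sp3 (X4) carbon.
The molecule carries 3 separate instances of a hydroxyl group (-OH) meeting every constraint; each maps to a distinct set of atoms, giving 3 matches.

3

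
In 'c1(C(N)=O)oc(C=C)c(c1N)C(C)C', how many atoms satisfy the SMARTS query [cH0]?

4

The query [cH0] means: aromatic carbon with no attached hydrogen (substituted or ring-fusion).
Check the 14 heavy atoms by environment: 1× o (aromatic, H0) → no; 4× c (aromatic, H0) → match; 2× N (H2) → no; 2× C (H1) → no; 2× C (H3) → no; 1× C (H2) → no; 1× C (H0) → no; 1× O (H0) → no.
That gives 4 matching atoms.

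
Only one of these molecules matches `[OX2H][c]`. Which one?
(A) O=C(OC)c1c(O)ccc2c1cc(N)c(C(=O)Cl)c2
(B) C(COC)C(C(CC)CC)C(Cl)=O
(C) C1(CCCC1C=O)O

A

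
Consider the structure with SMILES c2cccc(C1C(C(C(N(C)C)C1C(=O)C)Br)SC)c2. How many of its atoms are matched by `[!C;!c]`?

The query [!C;!c] means: neither aliphatic nor aromatic carbon — same as [!#6].
Check the 20 heavy atoms by environment: 10× C → no; 1× N → match; 6× c (aromatic) → no; 1× S → match; 1× O → match; 1× Br → match.
Summing the matching environments: 1 + 1 + 1 + 1 = 4 matching atoms.

4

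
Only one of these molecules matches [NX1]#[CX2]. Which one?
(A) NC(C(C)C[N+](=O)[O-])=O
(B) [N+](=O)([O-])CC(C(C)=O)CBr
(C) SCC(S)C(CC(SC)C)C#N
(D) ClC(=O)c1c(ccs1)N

C

[NX1]#[CX2] describes a nitrogen triple-bonded to a two-connected carbon (a nitrile).
(A) has a nitro group (-[N+](=O)[O-]) but there is no C#N triple bond.
(B) has a nitro group (-[N+](=O)[O-]) but there is no C#N triple bond.
(C) contains a nitrile (-C#N), which satisfies every atom and bond constraint.
(D) has a primary amino group (-NH2) but the nitrogen is NX3 (three connections), not NX1 triple-bonded.
So the answer is (C).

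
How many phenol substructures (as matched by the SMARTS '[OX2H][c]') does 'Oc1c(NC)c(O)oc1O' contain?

3

[OX2H][c] is the SMARTS for a phenol: a hydroxyl oxygen attached to an aromatic carbon.
The molecule carries 3 separate instances of a hydroxyl group (-OH) meeting every constraint; each maps to a distinct set of atoms, giving 3 matches.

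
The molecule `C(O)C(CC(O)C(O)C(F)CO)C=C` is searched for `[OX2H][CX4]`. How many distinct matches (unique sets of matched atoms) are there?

[OX2H][CX4] is the SMARTS for an aliphatic alcohol: a hydroxyl oxygen bound to an sp3 (X4) carbon.
The molecule carries 4 separate instances of a hydroxyl group (-OH) meeting every constraint; each maps to a distinct set of atoms, giving 4 matches.

4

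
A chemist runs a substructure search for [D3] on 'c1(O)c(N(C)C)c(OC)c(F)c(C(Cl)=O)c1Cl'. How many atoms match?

8

The query [D3] means: atom with exactly three heavy-atom neighbours.
Check the 17 heavy atoms by environment: 6× c (aromatic, D3) → match; 1× O (D2) → no; 3× C (D1) → no; 1× C (D3) → match; 2× O (D1) → no; 2× Cl (D1) → no; 1× F (D1) → no; 1× N (D3) → match.
Summing the matching environments: 6 + 1 + 1 = 8 matching atoms.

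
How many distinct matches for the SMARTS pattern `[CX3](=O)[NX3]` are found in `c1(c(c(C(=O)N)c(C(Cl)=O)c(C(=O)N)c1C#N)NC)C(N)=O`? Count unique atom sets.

3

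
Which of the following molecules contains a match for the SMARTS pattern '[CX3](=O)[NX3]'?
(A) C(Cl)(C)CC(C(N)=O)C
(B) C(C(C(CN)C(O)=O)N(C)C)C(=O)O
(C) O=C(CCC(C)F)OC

A

[CX3](=O)[NX3] describes a carbonyl carbon bonded to a trivalent nitrogen (an amide).
(A) contains a primary amide (-C(=O)NH2), which satisfies every atom and bond constraint.
(B) has a carboxylic acid group (-C(=O)OH) but the carbonyl is bonded to O, not to an NX3 nitrogen.
(C) has a methyl-ester group (-C(=O)OCH3) but the carbonyl is bonded to O, not to an NX3 nitrogen.
So the answer is (A).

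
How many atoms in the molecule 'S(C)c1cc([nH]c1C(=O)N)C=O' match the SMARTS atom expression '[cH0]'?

3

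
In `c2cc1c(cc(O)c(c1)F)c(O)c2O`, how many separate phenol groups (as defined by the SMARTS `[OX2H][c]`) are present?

3

[OX2H][c] is the SMARTS for a phenol: a hydroxyl oxygen attached to an aromatic carbon.
The molecule carries 3 separate instances of a hydroxyl group (-OH) meeting every constraint; each maps to a distinct set of atoms, giving 3 matches.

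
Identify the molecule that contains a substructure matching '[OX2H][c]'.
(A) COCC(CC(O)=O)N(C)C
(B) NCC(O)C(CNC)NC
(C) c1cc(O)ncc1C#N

C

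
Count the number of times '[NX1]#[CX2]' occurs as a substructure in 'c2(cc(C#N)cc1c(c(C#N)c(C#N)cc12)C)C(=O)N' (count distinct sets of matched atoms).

3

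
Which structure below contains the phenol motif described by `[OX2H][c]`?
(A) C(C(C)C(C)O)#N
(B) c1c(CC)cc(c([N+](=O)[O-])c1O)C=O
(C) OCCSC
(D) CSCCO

B

[OX2H][c] describes a hydroxyl oxygen attached to an aromatic carbon (a phenol).
(A) has a hydroxyl group (-OH) but the -OH is on an aliphatic carbon, not an aromatic c.
(B) contains a hydroxyl group (-OH), which satisfies every atom and bond constraint.
(C) has a hydroxyl group (-OH) but the -OH is on an aliphatic carbon, not an aromatic c.
(D) has a hydroxyl group (-OH) but the -OH is on an aliphatic carbon, not an aromatic c.
So the answer is (B).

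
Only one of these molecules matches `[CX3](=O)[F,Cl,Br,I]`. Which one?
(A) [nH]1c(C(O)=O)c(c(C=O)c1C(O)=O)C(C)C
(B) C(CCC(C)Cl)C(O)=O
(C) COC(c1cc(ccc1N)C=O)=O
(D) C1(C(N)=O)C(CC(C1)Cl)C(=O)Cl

[CX3](=O)[F,Cl,Br,I] describes a carbonyl carbon bonded to a halogen (an acyl halide).
(A) has a carboxylic acid group (-C(=O)OH) but the carbonyl is bonded to -OH, not to a halogen.
(B) has a carboxylic acid group (-C(=O)OH) but the carbonyl is bonded to -OH, not to a halogen.
(C) has a methyl-ester group (-C(=O)OCH3) but the carbonyl is bonded to -O-C, not to a halogen.
(D) contains an acyl chloride (-C(=O)Cl), which satisfies every atom and bond constraint.
So the answer is (D).

D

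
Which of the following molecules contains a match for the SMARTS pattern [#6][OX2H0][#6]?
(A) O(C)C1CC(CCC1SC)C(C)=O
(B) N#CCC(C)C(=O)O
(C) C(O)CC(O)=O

A

[#6][OX2H0][#6] describes an aliphatic oxygen bridging two carbons with no H on the oxygen (an ether).
(A) contains a methoxy ether (-OCH3), which satisfies every atom and bond constraint.
(B) has a carboxylic acid group (-C(=O)OH) but the -OH oxygen has H1; the =O is OX1, not OX2.
(C) has a hydroxyl group (-OH) but the oxygen has H1, not H0 bridging two carbons.
So the answer is (A).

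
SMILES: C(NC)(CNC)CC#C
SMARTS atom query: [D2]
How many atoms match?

The query [D2] means: atom with exactly two heavy-atom neighbours.
Check the 9 heavy atoms by environment: 3× C (D2) → match; 1× C (D3) → no; 2× N (D2) → match; 3× C (D1) → no.
Summing the matching environments: 3 + 2 = 5 matching atoms.

5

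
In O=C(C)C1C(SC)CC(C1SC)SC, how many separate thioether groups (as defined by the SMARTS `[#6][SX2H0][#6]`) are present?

[#6][SX2H0][#6] is the SMARTS for a thioether: an aliphatic sulfur bridging two carbons with no H on the sulfur.
The molecule carries 3 separate instances of a methylthio ether (-SCH3) meeting every constraint; each maps to a distinct set of atoms, giving 3 matches.

3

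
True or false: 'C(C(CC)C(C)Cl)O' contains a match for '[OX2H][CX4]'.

The pattern [OX2H][CX4] describes a hydroxyl oxygen bound to an sp3 (X4) carbon — an aliphatic alcohol.
The molecule carries a hydroxyl group (-OH), whose atoms satisfy every constraint of the query, so the pattern matches.

True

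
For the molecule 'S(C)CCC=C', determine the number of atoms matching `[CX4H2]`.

2

The query [CX4H2] means: sp3 carbon (X4) with exactly two hydrogens.
Check the 6 heavy atoms by environment: 2× C (H2, X4) → match; 1× C (H1, X3) → no; 1× C (H2, X3) → no; 1× S (H0, X2) → no; 1× C (H3, X4) → no.
That gives 2 matching atoms.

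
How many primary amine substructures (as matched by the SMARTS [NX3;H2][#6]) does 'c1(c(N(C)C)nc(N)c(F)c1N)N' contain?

[NX3;H2][#6] is the SMARTS for a primary amine: a trivalent nitrogen with two H attached to carbon.
The molecule carries 3 separate instances of a primary amino group (-NH2) meeting every constraint; each maps to a distinct set of atoms, giving 3 matches.

3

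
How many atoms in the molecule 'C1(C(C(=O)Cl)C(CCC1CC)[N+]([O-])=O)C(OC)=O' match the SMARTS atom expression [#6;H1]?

4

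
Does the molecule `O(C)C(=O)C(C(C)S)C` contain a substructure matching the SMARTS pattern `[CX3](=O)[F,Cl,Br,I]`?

No

The pattern [CX3](=O)[F,Cl,Br,I] describes a carbonyl carbon bonded to a halogen — an acyl halide.
The closest candidate here is a methyl-ester group (-C(=O)OCH3), but the carbonyl is bonded to -O-C, not to a halogen. No other fragment satisfies the full query, so there is no match.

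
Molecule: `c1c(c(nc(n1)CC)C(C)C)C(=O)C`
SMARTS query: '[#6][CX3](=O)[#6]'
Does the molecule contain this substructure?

The pattern [#6][CX3](=O)[#6] describes a carbonyl carbon (no H) flanked by two carbons — a ketone.
The molecule carries an acetyl/ketone group (-C(=O)CH3), whose atoms satisfy every constraint of the query, so the pattern matches.

Yes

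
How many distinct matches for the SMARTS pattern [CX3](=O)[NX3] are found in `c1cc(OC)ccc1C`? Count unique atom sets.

0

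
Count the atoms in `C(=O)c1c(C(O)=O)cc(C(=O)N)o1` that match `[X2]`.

The query [X2] means: any atom with exactly two total connections (bonds + H).
Check the 13 heavy atoms by environment: 1× o (aromatic, X2) → match; 4× c (aromatic, X3) → no; 3× C (X3) → no; 3× O (X1) → no; 1× O (X2) → match; 1× N (X3) → no.
Summing the matching environments: 1 + 1 = 2 matching atoms.

2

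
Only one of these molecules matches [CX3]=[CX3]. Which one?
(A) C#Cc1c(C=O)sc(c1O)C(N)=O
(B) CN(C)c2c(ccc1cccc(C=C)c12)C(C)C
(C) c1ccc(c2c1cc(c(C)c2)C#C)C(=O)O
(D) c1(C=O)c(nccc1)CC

B

[CX3]=[CX3] describes a non-aromatic C=C double bond between two sp2 carbons (an alkene).
(A) has an ethynyl group (-C#CH) but the C-C bond is a triple bond, not a double bond.
(B) contains a vinyl group (-CH=CH2), which satisfies every atom and bond constraint.
(C) has an ethynyl group (-C#CH) but the C-C bond is a triple bond, not a double bond.
(D) has an ethyl group (-CH2CH3) but its C-C bond is a single bond between CX4 carbons, not CX3=CX3.
So the answer is (B).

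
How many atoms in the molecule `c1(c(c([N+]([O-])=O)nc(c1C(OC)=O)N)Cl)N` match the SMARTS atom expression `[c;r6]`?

5

The query [c;r6] means: aromatic carbon that belongs to a six-membered ring.
Check the 16 heavy atoms by environment: 1× n (aromatic, in 6-ring) → no; 5× c (aromatic, in 6-ring) → match; 1× N (charge +1, acyclic) → no; 1× O (charge -1, acyclic) → no; 3× O (acyclic) → no; 2× C (acyclic) → no; 1× Cl (acyclic) → no; 2× N (acyclic) → no.
That gives 5 matching atoms.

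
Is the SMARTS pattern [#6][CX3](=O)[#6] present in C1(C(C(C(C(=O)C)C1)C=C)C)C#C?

Yes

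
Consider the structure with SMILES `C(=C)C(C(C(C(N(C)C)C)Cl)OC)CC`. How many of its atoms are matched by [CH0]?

The query [CH0] means: aliphatic carbon with no attached hydrogen.
Check the 15 heavy atoms by environment: 5× C (H3) → no; 5× C (H1) → no; 2× C (H2) → no; 1× Cl (H0) → no; 1× O (H0) → no; 1× N (H0) → no.
No environment satisfies the query, so 0 matching atoms.

0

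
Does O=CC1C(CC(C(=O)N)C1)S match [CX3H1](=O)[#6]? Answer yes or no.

Yes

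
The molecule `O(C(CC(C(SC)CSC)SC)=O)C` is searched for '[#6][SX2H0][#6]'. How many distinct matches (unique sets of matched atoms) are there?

3

[#6][SX2H0][#6] is the SMARTS for a thioether: an aliphatic sulfur bridging two carbons with no H on the sulfur.
The molecule carries 3 separate instances of a methylthio ether (-SCH3) meeting every constraint; each maps to a distinct set of atoms, giving 3 matches.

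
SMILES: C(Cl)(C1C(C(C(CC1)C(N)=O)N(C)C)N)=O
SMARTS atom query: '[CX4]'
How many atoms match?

Check the 16 heavy atoms by environment: 8× C (X4) → match; 3× N (X3) → no; 2× C (X3) → no; 2× O (X1) → no; 1× Cl (X1) → no.
That gives 8 matching atoms.

8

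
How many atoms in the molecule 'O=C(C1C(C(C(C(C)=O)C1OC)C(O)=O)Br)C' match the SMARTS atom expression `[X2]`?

2

The query [X2] means: any atom with exactly two total connections (bonds + H).
Check the 17 heavy atoms by environment: 8× C (X4) → no; 3× C (X3) → no; 3× O (X1) → no; 2× O (X2) → match; 1× Br (X1) → no.
That gives 2 matching atoms.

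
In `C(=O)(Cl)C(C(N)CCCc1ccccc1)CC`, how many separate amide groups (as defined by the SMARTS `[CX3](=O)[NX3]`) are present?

0

[CX3](=O)[NX3] is the SMARTS for an amide: a carbonyl carbon bonded to a trivalent nitrogen.
The molecule has a primary amino group (-NH2), but the -NH2 is not attached to a carbonyl carbon; nothing else fits, so there are 0 matches.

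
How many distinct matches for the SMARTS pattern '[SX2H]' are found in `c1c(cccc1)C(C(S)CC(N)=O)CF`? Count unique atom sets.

1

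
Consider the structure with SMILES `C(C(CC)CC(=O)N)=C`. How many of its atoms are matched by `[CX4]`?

The query [CX4] means: C with X4: aliphatic carbon with exactly 4 total connections (bonds + H).
Check the 9 heavy atoms by environment: 4× C (X4) → match; 3× C (X3) → no; 1× O (X1) → no; 1× N (X3) → no.
That gives 4 matching atoms.

4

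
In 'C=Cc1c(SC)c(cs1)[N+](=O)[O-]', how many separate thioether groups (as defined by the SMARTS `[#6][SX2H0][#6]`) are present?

[#6][SX2H0][#6] is the SMARTS for a thioether: an aliphatic sulfur bridging two carbons with no H on the sulfur.
Exactly one fragment in the molecule meets all constraints, giving 1 match.

1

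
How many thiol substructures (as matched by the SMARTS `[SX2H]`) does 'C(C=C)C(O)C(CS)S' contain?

2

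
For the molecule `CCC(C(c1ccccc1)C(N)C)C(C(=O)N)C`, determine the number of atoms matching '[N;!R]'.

2

The query [N;!R] means: aliphatic nitrogen not in a ring.
Check the 18 heavy atoms by environment: 9× C (acyclic) → no; 2× N (acyclic) → match; 6× c (aromatic, in 6-ring) → no; 1× O (acyclic) → no.
That gives 2 matching atoms.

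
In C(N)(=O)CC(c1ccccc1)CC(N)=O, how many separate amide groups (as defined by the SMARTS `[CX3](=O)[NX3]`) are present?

[CX3](=O)[NX3] is the SMARTS for an amide: a carbonyl carbon bonded to a trivalent nitrogen.
The molecule carries 2 separate instances of a primary amide (-C(=O)NH2) meeting every constraint; each maps to a distinct set of atoms, giving 2 matches.

2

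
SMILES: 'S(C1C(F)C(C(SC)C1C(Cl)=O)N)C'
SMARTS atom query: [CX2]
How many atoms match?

Check the 14 heavy atoms by environment: 7× C (X4) → no; 1× F (X1) → no; 1× N (X3) → no; 2× S (X2) → no; 1× C (X3) → no; 1× O (X1) → no; 1× Cl (X1) → no.
No environment satisfies the query, so 0 matching atoms.

0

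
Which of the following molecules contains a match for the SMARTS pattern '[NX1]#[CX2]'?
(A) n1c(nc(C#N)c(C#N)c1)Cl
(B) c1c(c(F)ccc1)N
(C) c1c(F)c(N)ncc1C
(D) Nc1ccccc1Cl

[NX1]#[CX2] describes a nitrogen triple-bonded to a two-connected carbon (a nitrile).
(A) contains a nitrile (-C#N), which satisfies every atom and bond constraint.
(B) has a primary amino group (-NH2) but the nitrogen is NX3 (three connections), not NX1 triple-bonded.
(C) has a primary amino group (-NH2) but the nitrogen is NX3 (three connections), not NX1 triple-bonded.
(D) has a primary amino group (-NH2) but the nitrogen is NX3 (three connections), not NX1 triple-bonded.
So the answer is (A).

A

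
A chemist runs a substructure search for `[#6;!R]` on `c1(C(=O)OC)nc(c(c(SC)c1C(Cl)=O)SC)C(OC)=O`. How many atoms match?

7

Check the 21 heavy atoms by environment: 1× n (aromatic, in 6-ring) → no; 5× c (aromatic, in 6-ring) → no; 7× C (acyclic) → match; 5× O (acyclic) → no; 1× Cl (acyclic) → no; 2× S (acyclic) → no.
That gives 7 matching atoms.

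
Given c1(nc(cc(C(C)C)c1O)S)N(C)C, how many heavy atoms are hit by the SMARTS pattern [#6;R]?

5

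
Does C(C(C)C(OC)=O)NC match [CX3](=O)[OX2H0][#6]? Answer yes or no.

Yes

The pattern [CX3](=O)[OX2H0][#6] describes a carbonyl carbon bonded to an oxygen that is itself bonded to carbon (no H on that O) — an ester.
The molecule carries a methyl-ester group (-C(=O)OCH3), whose atoms satisfy every constraint of the query, so the pattern matches.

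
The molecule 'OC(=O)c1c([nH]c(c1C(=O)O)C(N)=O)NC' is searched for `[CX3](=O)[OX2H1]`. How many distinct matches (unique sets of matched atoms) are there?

2

[CX3](=O)[OX2H1] is the SMARTS for a carboxylic acid: an sp2 carbon double-bonded to O and single-bonded to an -OH oxygen.
The molecule carries 2 separate instances of a carboxylic acid group (-C(=O)OH) meeting every constraint; each maps to a distinct set of atoms, giving 2 matches.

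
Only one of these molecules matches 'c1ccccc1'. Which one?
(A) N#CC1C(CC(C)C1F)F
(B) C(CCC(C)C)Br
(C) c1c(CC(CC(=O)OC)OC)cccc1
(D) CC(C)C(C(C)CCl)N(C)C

C

c1ccccc1 describes six aromatic carbons in a ring (a benzene ring).
(A) has a methyl group (-CH3) but no six-membered all-carbon aromatic ring is present.
(B) has a methyl group (-CH3) but no six-membered all-carbon aromatic ring is present.
(C) contains a phenyl ring, which satisfies every atom and bond constraint.
(D) has a methyl group (-CH3) but no six-membered all-carbon aromatic ring is present.
So the answer is (C).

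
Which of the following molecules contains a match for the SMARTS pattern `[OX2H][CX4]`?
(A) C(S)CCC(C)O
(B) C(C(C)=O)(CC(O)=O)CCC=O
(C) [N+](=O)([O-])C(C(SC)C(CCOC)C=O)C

A

[OX2H][CX4] describes a hydroxyl oxygen bound to an sp3 (X4) carbon (an aliphatic alcohol).
(A) contains a hydroxyl group (-OH), which satisfies every atom and bond constraint.
(B) has a carboxylic acid group (-C(=O)OH) but the -OH is on a CX3 carbonyl carbon, not a CX4 carbon.
(C) has a methoxy ether (-OCH3) but the oxygen has H0 (ether), not H1.
So the answer is (A).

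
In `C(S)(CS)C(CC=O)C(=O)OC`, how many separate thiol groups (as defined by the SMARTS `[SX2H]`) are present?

2

[SX2H] is the SMARTS for a thiol: an aliphatic sulfur with two connections, one being H.
The molecule carries 2 separate instances of a thiol (-SH) meeting every constraint; each maps to a distinct set of atoms, giving 2 matches.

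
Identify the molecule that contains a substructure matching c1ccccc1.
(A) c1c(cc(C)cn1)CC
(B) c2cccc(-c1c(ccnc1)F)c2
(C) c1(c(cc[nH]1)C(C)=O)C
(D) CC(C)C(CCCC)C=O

B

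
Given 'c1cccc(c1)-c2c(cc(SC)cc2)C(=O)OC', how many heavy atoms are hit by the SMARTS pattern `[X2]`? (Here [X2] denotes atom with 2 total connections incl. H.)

The query [X2] means: any atom with exactly two total connections (bonds + H).
Check the 18 heavy atoms by environment: 12× c (aromatic, X3) → no; 1× S (X2) → match; 2× C (X4) → no; 1× C (X3) → no; 1× O (X1) → no; 1× O (X2) → match.
Summing the matching environments: 1 + 1 = 2 matching atoms.

2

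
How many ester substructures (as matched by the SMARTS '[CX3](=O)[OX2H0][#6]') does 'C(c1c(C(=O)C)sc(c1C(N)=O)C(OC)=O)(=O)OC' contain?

2

[CX3](=O)[OX2H0][#6] is the SMARTS for an ester: a carbonyl carbon bonded to an oxygen that is itself bonded to carbon (no H on that O).
The molecule carries 2 separate instances of a methyl-ester group (-C(=O)OCH3) meeting every constraint; each maps to a distinct set of atoms, giving 2 matches.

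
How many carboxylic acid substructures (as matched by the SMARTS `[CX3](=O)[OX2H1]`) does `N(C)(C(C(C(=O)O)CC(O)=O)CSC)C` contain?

2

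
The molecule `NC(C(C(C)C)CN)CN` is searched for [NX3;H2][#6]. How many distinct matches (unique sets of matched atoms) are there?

3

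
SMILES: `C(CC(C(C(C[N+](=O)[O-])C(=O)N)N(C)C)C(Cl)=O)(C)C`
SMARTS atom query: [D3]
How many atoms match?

The query [D3] means: atom with exactly three heavy-atom neighbours.
Check the 20 heavy atoms by environment: 2× C (D2) → no; 6× C (D3) → match; 4× C (D1) → no; 1× N (charge +1, D3) → match; 1× O (charge -1, D1) → no; 3× O (D1) → no; 1× N (D1) → no; 1× Cl (D1) → no; 1× N (D3) → match.
Summing the matching environments: 6 + 1 + 1 = 8 matching atoms.

8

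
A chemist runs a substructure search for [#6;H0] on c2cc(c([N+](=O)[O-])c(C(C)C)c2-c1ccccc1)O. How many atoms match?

The query [#6;H0] means: any carbon with no attached hydrogen.
Check the 19 heavy atoms by environment: 5× c (aromatic, H0) → match; 7× c (aromatic, H1) → no; 1× O (H1) → no; 1× N (charge +1, H0) → no; 1× O (charge -1, H0) → no; 1× O (H0) → no; 1× C (H1) → no; 2× C (H3) → no.
That gives 5 matching atoms.

5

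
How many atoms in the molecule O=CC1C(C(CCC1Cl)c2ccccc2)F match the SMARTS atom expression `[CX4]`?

6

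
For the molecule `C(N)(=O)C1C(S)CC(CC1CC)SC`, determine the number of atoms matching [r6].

6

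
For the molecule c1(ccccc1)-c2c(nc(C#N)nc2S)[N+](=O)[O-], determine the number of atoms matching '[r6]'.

12

The query [r6] means: r6 matches atoms in a six-membered ring.
Check the 18 heavy atoms by environment: 2× n (aromatic, in 6-ring) → match; 10× c (aromatic, in 6-ring) → match; 1× N (charge +1, acyclic) → no; 1× O (charge -1, acyclic) → no; 1× O (acyclic) → no; 1× S (acyclic) → no; 1× C (acyclic) → no; 1× N (acyclic) → no.
Summing the matching environments: 2 + 10 = 12 matching atoms.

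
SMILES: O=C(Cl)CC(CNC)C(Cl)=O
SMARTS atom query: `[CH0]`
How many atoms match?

The query [CH0] means: aliphatic carbon with no attached hydrogen.
Check the 11 heavy atoms by environment: 2× C (H2) → no; 1× C (H1) → no; 1× N (H1) → no; 1× C (H3) → no; 2× C (H0) → match; 2× O (H0) → no; 2× Cl (H0) → no.
That gives 2 matching atoms.

2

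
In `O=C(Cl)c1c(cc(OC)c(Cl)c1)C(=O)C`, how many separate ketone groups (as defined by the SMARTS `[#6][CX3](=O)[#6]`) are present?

[#6][CX3](=O)[#6] is the SMARTS for a ketone: a carbonyl carbon (no H) flanked by two carbons.
Exactly one fragment in the molecule meets all constraints, giving 1 match.

1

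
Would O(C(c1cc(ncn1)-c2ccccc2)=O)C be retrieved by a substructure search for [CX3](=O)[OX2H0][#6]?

The pattern [CX3](=O)[OX2H0][#6] describes a carbonyl carbon bonded to an oxygen that is itself bonded to carbon (no H on that O) — an ester.
The molecule carries a methyl-ester group (-C(=O)OCH3), whose atoms satisfy every constraint of the query, so the pattern matches.

Yes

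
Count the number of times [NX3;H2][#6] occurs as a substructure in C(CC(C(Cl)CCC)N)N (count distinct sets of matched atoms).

2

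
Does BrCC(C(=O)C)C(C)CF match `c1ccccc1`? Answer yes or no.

No

The pattern c1ccccc1 describes six aromatic carbons in a ring — a benzene ring.
The closest candidate here is a methyl group (-CH3), but no six-membered all-carbon aromatic ring is present. No other fragment satisfies the full query, so there is no match.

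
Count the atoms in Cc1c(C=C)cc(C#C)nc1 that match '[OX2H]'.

0

Check the 11 heavy atoms by environment: 1× n (aromatic, H0, X2) → no; 3× c (aromatic, H0, X3) → no; 2× c (aromatic, H1, X3) → no; 1× C (H1, X3) → no; 1× C (H2, X3) → no; 1× C (H0, X2) → no; 1× C (H1, X2) → no; 1× C (H3, X4) → no.
No environment satisfies the query, so 0 matching atoms.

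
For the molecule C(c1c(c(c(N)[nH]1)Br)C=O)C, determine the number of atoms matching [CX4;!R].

2

The query [CX4;!R] means: aliphatic carbon with four total connections, not in a ring.
Check the 11 heavy atoms by environment: 1× n (aromatic, X3, in 5-ring) → no; 4× c (aromatic, X3, in 5-ring) → no; 1× N (X3, acyclic) → no; 1× Br (X1, acyclic) → no; 1× C (X3, acyclic) → no; 1× O (X1, acyclic) → no; 2× C (X4, acyclic) → match.
That gives 2 matching atoms.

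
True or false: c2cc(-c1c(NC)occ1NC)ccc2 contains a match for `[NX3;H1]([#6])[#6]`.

True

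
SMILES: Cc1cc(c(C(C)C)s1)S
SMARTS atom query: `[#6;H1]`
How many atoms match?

Check the 10 heavy atoms by environment: 1× s (aromatic, H0) → no; 3× c (aromatic, H0) → no; 1× c (aromatic, H1) → match; 1× C (H1) → match; 3× C (H3) → no; 1× S (H1) → no.
Summing the matching environments: 1 + 1 = 2 matching atoms.

2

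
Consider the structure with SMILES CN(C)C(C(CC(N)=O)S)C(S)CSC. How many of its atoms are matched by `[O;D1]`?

The query [O;D1] means: aliphatic oxygen bonded to exactly one heavy atom.
Check the 15 heavy atoms by environment: 2× C (D2) → no; 4× C (D3) → no; 2× S (D1) → no; 1× N (D3) → no; 3× C (D1) → no; 1× O (D1) → match; 1× N (D1) → no; 1× S (D2) → no.
That gives 1 matching atom.

1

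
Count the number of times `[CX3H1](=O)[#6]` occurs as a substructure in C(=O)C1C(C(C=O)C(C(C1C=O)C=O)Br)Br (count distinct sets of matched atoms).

[CX3H1](=O)[#6] is the SMARTS for an aldehyde: an sp2 carbon with one H, double-bonded to O and single-bonded to carbon.
The molecule carries 4 separate instances of an aldehyde (-CHO) meeting every constraint; each maps to a distinct set of atoms, giving 4 matches.

4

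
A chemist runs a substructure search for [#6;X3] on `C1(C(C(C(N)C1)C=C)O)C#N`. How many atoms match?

Check the 11 heavy atoms by environment: 5× C (X4) → no; 2× C (X3) → match; 1× N (X3) → no; 1× C (X2) → no; 1× N (X1) → no; 1× O (X2) → no.
That gives 2 matching atoms.

2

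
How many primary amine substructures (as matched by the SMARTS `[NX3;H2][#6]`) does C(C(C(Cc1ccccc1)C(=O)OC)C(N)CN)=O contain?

2

[NX3;H2][#6] is the SMARTS for a primary amine: a trivalent nitrogen with two H attached to carbon.
The molecule carries 2 separate instances of a primary amino group (-NH2) meeting every constraint; each maps to a distinct set of atoms, giving 2 matches.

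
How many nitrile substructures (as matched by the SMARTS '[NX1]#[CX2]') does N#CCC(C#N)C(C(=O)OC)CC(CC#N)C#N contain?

4

[NX1]#[CX2] is the SMARTS for a nitrile: a nitrogen triple-bonded to a two-connected carbon.
The molecule carries 4 separate instances of a nitrile (-C#N) meeting every constraint; each maps to a distinct set of atoms, giving 4 matches.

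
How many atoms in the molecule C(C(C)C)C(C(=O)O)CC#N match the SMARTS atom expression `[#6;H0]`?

Check the 11 heavy atoms by environment: 2× C (H2) → no; 2× C (H1) → no; 2× C (H0) → match; 1× O (H0) → no; 1× O (H1) → no; 1× N (H0) → no; 2× C (H3) → no.
That gives 2 matching atoms.

2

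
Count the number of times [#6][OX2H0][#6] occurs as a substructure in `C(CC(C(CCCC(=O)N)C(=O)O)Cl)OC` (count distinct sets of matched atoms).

1

[#6][OX2H0][#6] is the SMARTS for an ether: an aliphatic oxygen bridging two carbons with no H on the oxygen.
Exactly one fragment in the molecule meets all constraints, giving 1 match.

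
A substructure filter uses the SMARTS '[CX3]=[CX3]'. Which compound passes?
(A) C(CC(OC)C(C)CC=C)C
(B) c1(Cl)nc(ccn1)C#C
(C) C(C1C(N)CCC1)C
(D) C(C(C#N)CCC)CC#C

[CX3]=[CX3] describes a non-aromatic C=C double bond between two sp2 carbons (an alkene).
(A) contains a vinyl group (-CH=CH2), which satisfies every atom and bond constraint.
(B) has an ethynyl group (-C#CH) but the C-C bond is a triple bond, not a double bond.
(C) has an ethyl group (-CH2CH3) but its C-C bond is a single bond between CX4 carbons, not CX3=CX3.
(D) has an ethynyl group (-C#CH) but the C-C bond is a triple bond, not a double bond.
So the answer is (A).

A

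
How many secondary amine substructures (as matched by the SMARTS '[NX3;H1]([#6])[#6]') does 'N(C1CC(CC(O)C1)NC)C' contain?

[NX3;H1]([#6])[#6] is the SMARTS for a secondary amine: a trivalent nitrogen with one H, bonded to two carbons.
The molecule carries 2 separate instances of an N-methylamino group (-NHCH3) meeting every constraint; each maps to a distinct set of atoms, giving 2 matches.

2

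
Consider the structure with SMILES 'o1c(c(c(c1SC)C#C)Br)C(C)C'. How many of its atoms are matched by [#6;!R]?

6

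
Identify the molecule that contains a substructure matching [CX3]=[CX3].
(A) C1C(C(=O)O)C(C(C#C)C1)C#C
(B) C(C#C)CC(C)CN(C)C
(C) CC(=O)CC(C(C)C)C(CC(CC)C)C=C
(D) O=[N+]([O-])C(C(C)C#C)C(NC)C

C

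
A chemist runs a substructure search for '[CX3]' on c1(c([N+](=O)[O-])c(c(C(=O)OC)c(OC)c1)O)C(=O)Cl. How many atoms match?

The query [CX3] means: C with X3: aliphatic carbon with exactly 3 total connections.
Check the 19 heavy atoms by environment: 6× c (aromatic, X3) → no; 2× C (X3) → match; 3× O (X1) → no; 1× Cl (X1) → no; 3× O (X2) → no; 2× C (X4) → no; 1× N (charge +1, X3) → no; 1× O (charge -1, X1) → no.
That gives 2 matching atoms.

2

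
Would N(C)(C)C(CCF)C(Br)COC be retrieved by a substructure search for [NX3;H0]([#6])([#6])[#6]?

Yes

The pattern [NX3;H0]([#6])([#6])[#6] describes a trivalent nitrogen with no H, bonded to three carbons — a tertiary amine.
The molecule carries a dimethylamino group (-N(CH3)2), whose atoms satisfy every constraint of the query, so the pattern matches.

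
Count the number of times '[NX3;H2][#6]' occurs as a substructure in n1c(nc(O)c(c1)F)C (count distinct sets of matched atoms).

[NX3;H2][#6] is the SMARTS for a primary amine: a trivalent nitrogen with two H attached to carbon.
No fragment in the molecule satisfies every constraint, giving 0 matches.

0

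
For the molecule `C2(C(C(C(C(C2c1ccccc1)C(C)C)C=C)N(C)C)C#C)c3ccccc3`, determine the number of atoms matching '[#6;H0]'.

3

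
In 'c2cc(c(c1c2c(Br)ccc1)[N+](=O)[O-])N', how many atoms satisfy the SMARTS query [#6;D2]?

The query [#6;D2] means: any carbon bonded to exactly two heavy atoms.
Check the 15 heavy atoms by environment: 5× c (aromatic, D3) → no; 5× c (aromatic, D2) → match; 1× N (D1) → no; 1× N (charge +1, D3) → no; 1× O (charge -1, D1) → no; 1× O (D1) → no; 1× Br (D1) → no.
That gives 5 matching atoms.

5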